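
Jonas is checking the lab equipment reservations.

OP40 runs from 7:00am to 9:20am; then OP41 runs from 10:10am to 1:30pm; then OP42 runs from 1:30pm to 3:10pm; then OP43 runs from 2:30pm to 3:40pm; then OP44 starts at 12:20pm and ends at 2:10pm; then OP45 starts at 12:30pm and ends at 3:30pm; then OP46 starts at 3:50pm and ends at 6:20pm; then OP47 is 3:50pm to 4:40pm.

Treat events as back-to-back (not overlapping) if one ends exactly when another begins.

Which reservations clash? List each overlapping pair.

OP41 & OP44, OP41 & OP45, OP42 & OP43, OP42 & OP44, OP42 & OP45, OP43 & OP45, OP44 & OP45, OP46 & OP47

Two intervals overlap when each starts before the other ends.
Sorted by start: OP40, OP41, OP44, OP45, OP42, OP43, OP46, OP47.
OP41 starts after OP40 ends, so nothing later overlaps OP40 either.
OP44 starts before OP41 ends → OP41 and OP44 overlap.
OP45 starts before OP41 ends → OP41 and OP45 overlap.
OP42 starts exactly when OP41 ends (back-to-back, no overlap), so nothing later overlaps OP41 either.
OP45 starts before OP44 ends → OP44 and OP45 overlap.
OP42 starts before OP44 ends → OP44 and OP42 overlap.
OP43 starts after OP44 ends, so nothing later overlaps OP44 either.
OP42 starts before OP45 ends → OP45 and OP42 overlap.
OP43 starts before OP45 ends → OP45 and OP43 overlap.
OP46 starts after OP45 ends, so nothing later overlaps OP45 either.
OP43 starts before OP42 ends → OP42 and OP43 overlap.
OP46 starts after OP42 ends, so nothing later overlaps OP42 either.
OP46 starts after OP43 ends, so nothing later overlaps OP43 either.
OP47 starts before OP46 ends → OP46 and OP47 overlap.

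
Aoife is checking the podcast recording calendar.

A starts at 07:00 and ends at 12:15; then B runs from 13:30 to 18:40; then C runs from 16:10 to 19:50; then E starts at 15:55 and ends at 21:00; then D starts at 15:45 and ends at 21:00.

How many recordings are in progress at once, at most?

Walk through starts and ends in time order (an end at T is processed before a start at T):
07:00 start A → 1
12:15 end A → 0
13:30 start B → 1
15:45 start D → 2
15:55 start E → 3
16:10 start C → 4
18:40 end B → 3
19:50 end C → 2
21:00 end D → 1
21:00 end E → 0
Peak is 4, at 16:10 (B, C, D, E).

4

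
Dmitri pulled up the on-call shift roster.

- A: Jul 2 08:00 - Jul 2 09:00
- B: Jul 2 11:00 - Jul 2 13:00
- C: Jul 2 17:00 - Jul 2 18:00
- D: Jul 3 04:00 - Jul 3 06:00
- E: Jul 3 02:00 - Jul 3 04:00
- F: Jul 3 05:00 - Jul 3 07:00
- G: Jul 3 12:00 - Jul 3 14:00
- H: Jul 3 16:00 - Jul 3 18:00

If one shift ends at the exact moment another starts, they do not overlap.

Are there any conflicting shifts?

Sorted by start: A, B, C, E, D, F, G, H.
B starts after A ends, so nothing later overlaps A either.
C starts after B ends, so nothing later overlaps B either.
E starts after C ends, so nothing later overlaps C either.
D starts exactly when E ends (back-to-back, no overlap), so nothing later overlaps E either.
F starts before D ends → D and F overlap.
That's a conflict, so the schedule is not conflict-free.

Yes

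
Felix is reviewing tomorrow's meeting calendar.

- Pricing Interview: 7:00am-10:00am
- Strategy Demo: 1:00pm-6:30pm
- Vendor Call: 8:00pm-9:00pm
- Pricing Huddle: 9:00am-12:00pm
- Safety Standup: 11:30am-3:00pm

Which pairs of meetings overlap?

Sorted by start: Pricing Interview, Pricing Huddle, Safety Standup, Strategy Demo, Vendor Call.
Pricing Huddle starts before Pricing Interview ends → Pricing Interview and Pricing Huddle overlap.
Safety Standup starts after Pricing Interview ends, so Pricing Interview has no further overlaps.
Safety Standup starts before Pricing Huddle ends → Pricing Huddle and Safety Standup overlap.
Strategy Demo starts after Pricing Huddle ends, so Pricing Huddle has no further overlaps.
Strategy Demo starts before Safety Standup ends → Safety Standup and Strategy Demo overlap.
Vendor Call starts after Safety Standup ends.
Vendor Call starts after Strategy Demo ends.

Pricing Huddle & Pricing Interview, Pricing Huddle & Safety Standup, Safety Standup & Strategy Demo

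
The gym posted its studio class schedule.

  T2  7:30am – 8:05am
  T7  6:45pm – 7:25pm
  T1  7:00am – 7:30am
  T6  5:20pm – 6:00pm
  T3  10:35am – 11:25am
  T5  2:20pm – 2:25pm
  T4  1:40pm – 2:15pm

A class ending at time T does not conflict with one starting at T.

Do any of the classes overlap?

No

Two intervals overlap when each starts before the other ends.
Sorted by start: T1, T2, T3, T4, T5, T6, T7.
T2 starts exactly when T1 ends (back-to-back, no overlap) — done with T1.
T3 starts after T2 ends — done with T2.
T4 starts after T3 ends — done with T3.
T5 starts after T4 ends — done with T4.
T6 starts after T5 ends — done with T5.
T7 starts after T6 ends.
Every pair is clear; the schedule has no overlaps.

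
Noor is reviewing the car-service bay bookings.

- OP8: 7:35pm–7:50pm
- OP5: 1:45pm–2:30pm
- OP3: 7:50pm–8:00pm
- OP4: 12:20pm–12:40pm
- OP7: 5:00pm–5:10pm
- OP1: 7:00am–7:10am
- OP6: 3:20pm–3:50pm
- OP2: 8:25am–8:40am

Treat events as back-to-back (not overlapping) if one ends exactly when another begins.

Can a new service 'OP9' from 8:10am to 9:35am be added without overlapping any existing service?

OP1: ends 7:10am at or before OP9 starts 8:10am → clear.
OP2: starts 8:25am before OP9 ends 9:35am, and ends 8:40am after OP9 starts 8:10am → overlap.
OP4: starts 12:20pm at or after OP9 ends 9:35am → clear.
OP5: starts 1:45pm at or after OP9 ends 9:35am → clear.
OP6: starts 3:20pm at or after OP9 ends 9:35am → clear.
OP7: starts 5:00pm at or after OP9 ends 9:35am → clear.
OP8: starts 7:35pm at or after OP9 ends 9:35am → clear.
OP3: starts 7:50pm at or after OP9 ends 9:35am → clear.
OP9 overlaps OP2.

No — it overlaps OP2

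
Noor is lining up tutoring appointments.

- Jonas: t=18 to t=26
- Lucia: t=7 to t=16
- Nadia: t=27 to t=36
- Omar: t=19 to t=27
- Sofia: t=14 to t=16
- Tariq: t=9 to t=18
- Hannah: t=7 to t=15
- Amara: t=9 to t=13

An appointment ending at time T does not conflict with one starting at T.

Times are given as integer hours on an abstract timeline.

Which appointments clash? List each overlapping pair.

Sorted by start: Lucia, Hannah, Tariq, Amara, Sofia, Jonas, Omar, Nadia.
Hannah starts before Lucia ends → Lucia and Hannah overlap.
Tariq starts before Lucia ends → Lucia and Tariq overlap.
Amara starts before Lucia ends → Lucia and Amara overlap.
Sofia starts before Lucia ends → Lucia and Sofia overlap.
Jonas starts after Lucia ends, so Lucia has no further overlaps.
Tariq starts before Hannah ends → Hannah and Tariq overlap.
Amara starts before Hannah ends → Hannah and Amara overlap.
Sofia starts before Hannah ends → Hannah and Sofia overlap.
Jonas starts after Hannah ends, so Hannah has no further overlaps.
Amara starts before Tariq ends → Tariq and Amara overlap.
Sofia starts before Tariq ends → Tariq and Sofia overlap.
Jonas starts exactly when Tariq ends (back-to-back, no overlap), so Tariq has no further overlaps.
Sofia starts after Amara ends, so Amara has no further overlaps.
Jonas starts after Sofia ends, so Sofia has no further overlaps.
Omar starts before Jonas ends → Jonas and Omar overlap.
Nadia starts after Jonas ends.
Nadia starts exactly when Omar ends (back-to-back, no overlap).

Amara & Hannah, Amara & Lucia, Amara & Tariq, Hannah & Lucia, Hannah & Sofia, Hannah & Tariq, Jonas & Omar, Lucia & Sofia, Lucia & Tariq, Sofia & Tariq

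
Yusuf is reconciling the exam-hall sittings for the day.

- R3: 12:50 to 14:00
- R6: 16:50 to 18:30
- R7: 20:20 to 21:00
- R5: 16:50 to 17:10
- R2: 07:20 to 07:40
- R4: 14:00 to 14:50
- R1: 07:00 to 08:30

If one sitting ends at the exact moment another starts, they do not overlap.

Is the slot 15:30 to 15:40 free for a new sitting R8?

Yes — the slot is free

R1: ends 08:30 at or before R8 starts 15:30 → clear.
R2: ends 07:40 at or before R8 starts 15:30 → clear.
R3: ends 14:00 at or before R8 starts 15:30 → clear.
R4: ends 14:50 at or before R8 starts 15:30 → clear.
R5: starts 16:50 at or after R8 ends 15:40 → clear.
R6: starts 16:50 at or after R8 ends 15:40 → clear.
R7: starts 20:20 at or after R8 ends 15:40 → clear.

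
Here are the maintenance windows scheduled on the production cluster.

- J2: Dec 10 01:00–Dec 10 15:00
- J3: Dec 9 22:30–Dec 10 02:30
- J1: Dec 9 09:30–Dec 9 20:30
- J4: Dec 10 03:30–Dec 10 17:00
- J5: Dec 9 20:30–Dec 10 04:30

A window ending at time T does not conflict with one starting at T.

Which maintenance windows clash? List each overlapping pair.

J2 & J3, J2 & J4, J2 & J5, J3 & J5, J4 & J5

Sorted by start: J1, J5, J3, J2, J4.
J5 starts exactly when J1 ends (back-to-back, no overlap); J1 is clear from here.
J3 starts before J5 ends → J5 and J3 overlap.
J2 starts before J5 ends → J5 and J2 overlap.
J4 starts before J5 ends → J5 and J4 overlap.
J2 starts before J3 ends → J3 and J2 overlap.
J4 starts after J3 ends.
J4 starts before J2 ends → J2 and J4 overlap.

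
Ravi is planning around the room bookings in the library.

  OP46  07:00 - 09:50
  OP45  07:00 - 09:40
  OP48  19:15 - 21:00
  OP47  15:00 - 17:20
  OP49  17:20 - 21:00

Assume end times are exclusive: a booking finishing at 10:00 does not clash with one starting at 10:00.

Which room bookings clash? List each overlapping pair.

Check each pair: they overlap iff neither finishes before the other starts.
Sorted by start: OP45, OP46, OP47, OP49, OP48.
OP46 starts before OP45 ends → OP45 and OP46 overlap.
OP47 starts after OP45 ends, so nothing later overlaps OP45 either.
OP47 starts after OP46 ends, so nothing later overlaps OP46 either.
OP49 starts exactly when OP47 ends (back-to-back, no overlap), so nothing later overlaps OP47 either.
OP48 starts before OP49 ends → OP49 and OP48 overlap.

OP45 & OP46, OP48 & OP49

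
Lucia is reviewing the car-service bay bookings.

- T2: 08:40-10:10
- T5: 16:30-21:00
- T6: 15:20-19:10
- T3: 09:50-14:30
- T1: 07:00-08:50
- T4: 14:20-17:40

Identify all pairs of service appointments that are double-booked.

T1 & T2, T2 & T3, T3 & T4, T4 & T5, T4 & T6, T5 & T6

Sorted by start: T1, T2, T3, T4, T6, T5.
T2 starts before T1 ends → T1 and T2 overlap.
T3 starts after T1 ends — done with T1.
T3 starts before T2 ends → T2 and T3 overlap.
T4 starts after T2 ends — done with T2.
T4 starts before T3 ends → T3 and T4 overlap.
T6 starts after T3 ends — done with T3.
T6 starts before T4 ends → T4 and T6 overlap.
T5 starts before T4 ends → T4 and T5 overlap.
T5 starts before T6 ends → T6 and T5 overlap.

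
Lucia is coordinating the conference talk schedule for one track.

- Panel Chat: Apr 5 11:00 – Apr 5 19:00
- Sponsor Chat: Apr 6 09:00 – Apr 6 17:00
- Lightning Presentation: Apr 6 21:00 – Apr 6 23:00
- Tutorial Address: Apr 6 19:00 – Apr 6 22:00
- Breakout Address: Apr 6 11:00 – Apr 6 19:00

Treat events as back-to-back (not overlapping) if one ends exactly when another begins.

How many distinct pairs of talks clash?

Sorted by start: Panel Chat, Sponsor Chat, Breakout Address, Tutorial Address, Lightning Presentation.
Sponsor Chat starts after Panel Chat ends; Panel Chat is clear from here.
Breakout Address starts before Sponsor Chat ends → Sponsor Chat and Breakout Address overlap.
Tutorial Address starts after Sponsor Chat ends; Sponsor Chat is clear from here.
Tutorial Address starts exactly when Breakout Address ends (back-to-back, no overlap); Breakout Address is clear from here.
Lightning Presentation starts before Tutorial Address ends → Tutorial Address and Lightning Presentation overlap.
Overlapping pairs: Breakout Address & Sponsor Chat, Lightning Presentation & Tutorial Address — 2 in total.

2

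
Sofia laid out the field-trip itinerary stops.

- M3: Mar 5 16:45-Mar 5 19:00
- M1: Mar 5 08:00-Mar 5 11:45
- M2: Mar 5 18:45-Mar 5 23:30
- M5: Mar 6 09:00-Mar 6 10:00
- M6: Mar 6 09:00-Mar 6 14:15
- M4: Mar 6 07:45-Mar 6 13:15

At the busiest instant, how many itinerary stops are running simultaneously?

3

Sort all start/end points and keep a running count:
Mar 5 08:00 start M1 → 1
Mar 5 11:45 end M1 → 0
Mar 5 16:45 start M3 → 1
Mar 5 18:45 start M2 → 2
Mar 5 19:00 end M3 → 1
Mar 5 23:30 end M2 → 0
Mar 6 07:45 start M4 → 1
Mar 6 09:00 start M5 → 2
Mar 6 09:00 start M6 → 3
Mar 6 10:00 end M5 → 2
Mar 6 13:15 end M4 → 1
Mar 6 14:15 end M6 → 0
Peak is 3, at Mar 6 09:00 (M4, M5, M6).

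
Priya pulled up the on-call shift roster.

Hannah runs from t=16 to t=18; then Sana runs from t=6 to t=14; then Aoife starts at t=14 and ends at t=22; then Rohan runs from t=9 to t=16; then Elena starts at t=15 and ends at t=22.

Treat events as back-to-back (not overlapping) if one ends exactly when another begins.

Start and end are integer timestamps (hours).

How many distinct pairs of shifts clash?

6

Sorted by start: Sana, Rohan, Aoife, Elena, Hannah.
Rohan starts before Sana ends → Sana and Rohan overlap.
Aoife starts exactly when Sana ends (back-to-back, no overlap); Sana is clear from here.
Aoife starts before Rohan ends → Rohan and Aoife overlap.
Elena starts before Rohan ends → Rohan and Elena overlap.
Hannah starts exactly when Rohan ends (back-to-back, no overlap).
Elena starts before Aoife ends → Aoife and Elena overlap.
Hannah starts before Aoife ends → Aoife and Hannah overlap.
Hannah starts before Elena ends → Elena and Hannah overlap.
Overlapping pairs: Aoife & Elena, Aoife & Hannah, Aoife & Rohan, Elena & Hannah, Elena & Rohan, Rohan & Sana — 6 in total.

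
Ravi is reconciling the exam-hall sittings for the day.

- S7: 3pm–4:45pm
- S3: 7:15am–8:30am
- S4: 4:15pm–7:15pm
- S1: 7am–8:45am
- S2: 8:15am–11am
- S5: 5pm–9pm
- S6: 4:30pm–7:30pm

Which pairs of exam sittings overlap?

S1 & S2, S1 & S3, S2 & S3, S4 & S5, S4 & S6, S4 & S7, S5 & S6, S6 & S7

Two intervals overlap when each starts before the other ends.
Sorted by start: S1, S3, S2, S7, S4, S6, S5.
S3 starts before S1 ends → S1 and S3 overlap.
S2 starts before S1 ends → S1 and S2 overlap.
S7 starts after S1 ends, so nothing later overlaps S1 either.
S2 starts before S3 ends → S3 and S2 overlap.
S7 starts after S3 ends, so nothing later overlaps S3 either.
S7 starts after S2 ends, so nothing later overlaps S2 either.
S4 starts before S7 ends → S7 and S4 overlap.
S6 starts before S7 ends → S7 and S6 overlap.
S5 starts after S7 ends.
S6 starts before S4 ends → S4 and S6 overlap.
S5 starts before S4 ends → S4 and S5 overlap.
S5 starts before S6 ends → S6 and S5 overlap.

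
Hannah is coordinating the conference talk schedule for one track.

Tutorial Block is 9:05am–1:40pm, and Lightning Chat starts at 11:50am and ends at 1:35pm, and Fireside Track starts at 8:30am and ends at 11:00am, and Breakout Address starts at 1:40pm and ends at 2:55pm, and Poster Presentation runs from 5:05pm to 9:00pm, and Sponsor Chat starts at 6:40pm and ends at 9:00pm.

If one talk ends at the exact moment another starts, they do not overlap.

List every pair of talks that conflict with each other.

Fireside Track & Tutorial Block, Lightning Chat & Tutorial Block, Poster Presentation & Sponsor Chat

Sorted by start: Fireside Track, Tutorial Block, Lightning Chat, Breakout Address, Poster Presentation, Sponsor Chat.
Tutorial Block starts before Fireside Track ends → Fireside Track and Tutorial Block overlap.
Lightning Chat starts after Fireside Track ends; Fireside Track is clear from here.
Lightning Chat starts before Tutorial Block ends → Tutorial Block and Lightning Chat overlap.
Breakout Address starts exactly when Tutorial Block ends (back-to-back, no overlap); Tutorial Block is clear from here.
Breakout Address starts after Lightning Chat ends; Lightning Chat is clear from here.
Poster Presentation starts after Breakout Address ends; Breakout Address is clear from here.
Sponsor Chat starts before Poster Presentation ends → Poster Presentation and Sponsor Chat overlap.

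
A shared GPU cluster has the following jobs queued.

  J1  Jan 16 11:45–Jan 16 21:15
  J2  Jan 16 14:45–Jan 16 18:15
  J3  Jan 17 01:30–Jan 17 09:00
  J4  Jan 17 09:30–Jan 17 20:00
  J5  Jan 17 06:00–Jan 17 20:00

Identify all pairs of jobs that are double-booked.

J1 & J2, J3 & J5, J4 & J5

Sorted by start: J1, J2, J3, J5, J4.
J2 starts before J1 ends → J1 and J2 overlap.
J3 starts after J1 ends — done with J1.
J3 starts after J2 ends — done with J2.
J5 starts before J3 ends → J3 and J5 overlap.
J4 starts after J3 ends.
J4 starts before J5 ends → J5 and J4 overlap.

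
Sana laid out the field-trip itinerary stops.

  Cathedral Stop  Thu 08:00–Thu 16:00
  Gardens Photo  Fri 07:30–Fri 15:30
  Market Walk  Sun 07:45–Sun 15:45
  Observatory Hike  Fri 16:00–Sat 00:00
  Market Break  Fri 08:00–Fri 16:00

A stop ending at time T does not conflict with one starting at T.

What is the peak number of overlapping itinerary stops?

Sweep the timeline, counting +1 at each start and −1 at each end (ends before starts at a tie):
Thu 08:00 start Cathedral Stop → 1
Thu 16:00 end Cathedral Stop → 0
Fri 07:30 start Gardens Photo → 1
Fri 08:00 start Market Break → 2
Fri 15:30 end Gardens Photo → 1
Fri 16:00 end Market Break → 0
Fri 16:00 start Observatory Hike → 1
Sat 00:00 end Observatory Hike → 0
Sun 07:45 start Market Walk → 1
Sun 15:45 end Market Walk → 0
Peak is 2, at Fri 08:00 (Gardens Photo, Market Break).

2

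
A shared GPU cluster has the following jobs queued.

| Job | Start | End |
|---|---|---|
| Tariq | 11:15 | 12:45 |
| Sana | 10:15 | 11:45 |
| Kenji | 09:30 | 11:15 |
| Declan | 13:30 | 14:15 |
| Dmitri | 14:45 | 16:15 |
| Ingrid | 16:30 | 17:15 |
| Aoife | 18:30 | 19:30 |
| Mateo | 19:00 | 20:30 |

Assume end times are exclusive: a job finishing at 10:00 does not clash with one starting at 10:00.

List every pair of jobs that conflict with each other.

Sorted by start: Kenji, Sana, Tariq, Declan, Dmitri, Ingrid, Aoife, Mateo.
Sana starts before Kenji ends → Kenji and Sana overlap.
Tariq starts exactly when Kenji ends (back-to-back, no overlap), so nothing later overlaps Kenji either.
Tariq starts before Sana ends → Sana and Tariq overlap.
Declan starts after Sana ends, so nothing later overlaps Sana either.
Declan starts after Tariq ends, so nothing later overlaps Tariq either.
Dmitri starts after Declan ends, so nothing later overlaps Declan either.
Ingrid starts after Dmitri ends, so nothing later overlaps Dmitri either.
Aoife starts after Ingrid ends, so nothing later overlaps Ingrid either.
Mateo starts before Aoife ends → Aoife and Mateo overlap.

Aoife & Mateo, Kenji & Sana, Sana & Tariq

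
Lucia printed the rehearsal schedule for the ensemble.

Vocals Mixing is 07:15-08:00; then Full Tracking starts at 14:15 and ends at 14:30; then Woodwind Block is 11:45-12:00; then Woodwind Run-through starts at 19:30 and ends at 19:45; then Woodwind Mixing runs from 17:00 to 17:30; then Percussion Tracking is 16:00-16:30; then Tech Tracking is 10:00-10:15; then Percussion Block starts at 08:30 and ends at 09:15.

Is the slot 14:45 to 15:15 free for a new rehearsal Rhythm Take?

Yes — the slot is free

Vocals Mixing: ends 08:00 at or before Rhythm Take starts 14:45 → clear.
Percussion Block: ends 09:15 at or before Rhythm Take starts 14:45 → clear.
Tech Tracking: ends 10:15 at or before Rhythm Take starts 14:45 → clear.
Woodwind Block: ends 12:00 at or before Rhythm Take starts 14:45 → clear.
Full Tracking: ends 14:30 at or before Rhythm Take starts 14:45 → clear.
Percussion Tracking: starts 16:00 at or after Rhythm Take ends 15:15 → clear.
Woodwind Mixing: starts 17:00 at or after Rhythm Take ends 15:15 → clear.
Woodwind Run-through: starts 19:30 at or after Rhythm Take ends 15:15 → clear.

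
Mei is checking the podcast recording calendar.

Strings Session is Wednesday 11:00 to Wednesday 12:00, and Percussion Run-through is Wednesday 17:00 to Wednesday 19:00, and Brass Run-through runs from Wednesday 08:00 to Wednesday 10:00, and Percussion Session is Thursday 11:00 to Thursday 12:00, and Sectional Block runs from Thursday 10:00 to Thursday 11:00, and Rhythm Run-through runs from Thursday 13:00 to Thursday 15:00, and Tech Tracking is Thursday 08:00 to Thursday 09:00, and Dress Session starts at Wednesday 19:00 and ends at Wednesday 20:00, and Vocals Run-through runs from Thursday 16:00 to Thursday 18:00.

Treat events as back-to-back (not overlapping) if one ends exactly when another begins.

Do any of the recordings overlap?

Sorted by start: Brass Run-through, Strings Session, Percussion Run-through, Dress Session, Tech Tracking, Sectional Block, Percussion Session, Rhythm Run-through, Vocals Run-through.
Strings Session starts after Brass Run-through ends, so Brass Run-through has no further overlaps.
Percussion Run-through starts after Strings Session ends, so Strings Session has no further overlaps.
Dress Session starts exactly when Percussion Run-through ends (back-to-back, no overlap), so Percussion Run-through has no further overlaps.
Tech Tracking starts after Dress Session ends, so Dress Session has no further overlaps.
Sectional Block starts after Tech Tracking ends, so Tech Tracking has no further overlaps.
Percussion Session starts exactly when Sectional Block ends (back-to-back, no overlap), so Sectional Block has no further overlaps.
Rhythm Run-through starts after Percussion Session ends, so Percussion Session has no further overlaps.
Vocals Run-through starts after Rhythm Run-through ends.
Every pair is clear; the schedule has no overlaps.

No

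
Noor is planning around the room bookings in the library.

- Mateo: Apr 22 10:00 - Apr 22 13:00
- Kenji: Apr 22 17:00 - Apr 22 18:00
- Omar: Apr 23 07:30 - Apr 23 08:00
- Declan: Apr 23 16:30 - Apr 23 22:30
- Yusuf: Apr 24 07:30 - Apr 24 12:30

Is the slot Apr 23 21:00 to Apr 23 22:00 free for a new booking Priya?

Mateo: ends Apr 22 13:00 at or before Priya starts Apr 23 21:00 → clear.
Kenji: ends Apr 22 18:00 at or before Priya starts Apr 23 21:00 → clear.
Omar: ends Apr 23 08:00 at or before Priya starts Apr 23 21:00 → clear.
Declan: starts Apr 23 16:30 before Priya ends Apr 23 22:00, and ends Apr 23 22:30 after Priya starts Apr 23 21:00 → overlap.
Yusuf: starts Apr 24 07:30 at or after Priya ends Apr 23 22:00 → clear.
Priya overlaps Declan.

No — it overlaps Declan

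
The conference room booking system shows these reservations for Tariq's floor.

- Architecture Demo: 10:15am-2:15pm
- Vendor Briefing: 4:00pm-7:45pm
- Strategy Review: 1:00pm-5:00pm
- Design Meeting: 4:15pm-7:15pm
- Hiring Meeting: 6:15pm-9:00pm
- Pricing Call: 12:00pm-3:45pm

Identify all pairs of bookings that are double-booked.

Sorted by start: Architecture Demo, Pricing Call, Strategy Review, Vendor Briefing, Design Meeting, Hiring Meeting.
Pricing Call starts before Architecture Demo ends → Architecture Demo and Pricing Call overlap.
Strategy Review starts before Architecture Demo ends → Architecture Demo and Strategy Review overlap.
Vendor Briefing starts after Architecture Demo ends, so nothing later overlaps Architecture Demo either.
Strategy Review starts before Pricing Call ends → Pricing Call and Strategy Review overlap.
Vendor Briefing starts after Pricing Call ends, so nothing later overlaps Pricing Call either.
Vendor Briefing starts before Strategy Review ends → Strategy Review and Vendor Briefing overlap.
Design Meeting starts before Strategy Review ends → Strategy Review and Design Meeting overlap.
Hiring Meeting starts after Strategy Review ends.
Design Meeting starts before Vendor Briefing ends → Vendor Briefing and Design Meeting overlap.
Hiring Meeting starts before Vendor Briefing ends → Vendor Briefing and Hiring Meeting overlap.
Hiring Meeting starts before Design Meeting ends → Design Meeting and Hiring Meeting overlap.

Architecture Demo & Pricing Call, Architecture Demo & Strategy Review, Design Meeting & Hiring Meeting, Design Meeting & Strategy Review, Design Meeting & Vendor Briefing, Hiring Meeting & Vendor Briefing, Pricing Call & Strategy Review, Strategy Review & Vendor Briefing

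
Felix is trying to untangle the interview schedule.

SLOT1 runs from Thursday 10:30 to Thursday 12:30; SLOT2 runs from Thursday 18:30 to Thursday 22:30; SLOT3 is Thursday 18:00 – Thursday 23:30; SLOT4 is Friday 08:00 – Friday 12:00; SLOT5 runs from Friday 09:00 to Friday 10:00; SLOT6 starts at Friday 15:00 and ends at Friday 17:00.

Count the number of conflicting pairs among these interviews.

2

Sorted by start: SLOT1, SLOT3, SLOT2, SLOT4, SLOT5, SLOT6.
SLOT3 starts after SLOT1 ends, so nothing later overlaps SLOT1 either.
SLOT2 starts before SLOT3 ends → SLOT3 and SLOT2 overlap.
SLOT4 starts after SLOT3 ends, so nothing later overlaps SLOT3 either.
SLOT4 starts after SLOT2 ends, so nothing later overlaps SLOT2 either.
SLOT5 starts before SLOT4 ends → SLOT4 and SLOT5 overlap.
SLOT6 starts after SLOT4 ends.
SLOT6 starts after SLOT5 ends.
Overlapping pairs: SLOT2 & SLOT3, SLOT4 & SLOT5 — 2 in total.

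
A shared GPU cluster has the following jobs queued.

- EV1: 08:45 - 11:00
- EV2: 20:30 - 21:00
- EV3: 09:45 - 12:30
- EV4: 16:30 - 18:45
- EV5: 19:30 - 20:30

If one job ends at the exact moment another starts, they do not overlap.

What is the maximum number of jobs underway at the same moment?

Walk through starts and ends in time order (an end at T is processed before a start at T):
08:45 start EV1 → 1
09:45 start EV3 → 2
11:00 end EV1 → 1
12:30 end EV3 → 0
16:30 start EV4 → 1
18:45 end EV4 → 0
19:30 start EV5 → 1
20:30 end EV5 → 0
20:30 start EV2 → 1
21:00 end EV2 → 0
Peak is 2, at 09:45 (EV1, EV3).

2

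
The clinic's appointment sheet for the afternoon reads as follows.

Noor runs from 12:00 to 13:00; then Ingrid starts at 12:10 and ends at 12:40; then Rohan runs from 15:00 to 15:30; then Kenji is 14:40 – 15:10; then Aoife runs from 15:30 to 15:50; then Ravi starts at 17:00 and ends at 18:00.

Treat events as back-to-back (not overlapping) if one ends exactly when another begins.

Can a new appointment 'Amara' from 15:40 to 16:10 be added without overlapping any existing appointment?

Noor: ends 13:00 at or before Amara starts 15:40 → clear.
Ingrid: ends 12:40 at or before Amara starts 15:40 → clear.
Kenji: ends 15:10 at or before Amara starts 15:40 → clear.
Rohan: ends 15:30 at or before Amara starts 15:40 → clear.
Aoife: starts 15:30 before Amara ends 16:10, and ends 15:50 after Amara starts 15:40 → overlap.
Ravi: starts 17:00 at or after Amara ends 16:10 → clear.
Amara overlaps Aoife.

No — it overlaps Aoife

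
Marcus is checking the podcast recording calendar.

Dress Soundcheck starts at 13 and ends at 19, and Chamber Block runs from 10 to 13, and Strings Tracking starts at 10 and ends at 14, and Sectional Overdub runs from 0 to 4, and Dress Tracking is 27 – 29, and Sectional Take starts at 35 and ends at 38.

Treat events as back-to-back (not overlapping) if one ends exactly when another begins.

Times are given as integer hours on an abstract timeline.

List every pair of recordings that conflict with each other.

Chamber Block & Strings Tracking, Dress Soundcheck & Strings Tracking

Sorted by start: Sectional Overdub, Chamber Block, Strings Tracking, Dress Soundcheck, Dress Tracking, Sectional Take.
Chamber Block starts after Sectional Overdub ends, so Sectional Overdub has no further overlaps.
Strings Tracking starts before Chamber Block ends → Chamber Block and Strings Tracking overlap.
Dress Soundcheck starts exactly when Chamber Block ends (back-to-back, no overlap), so Chamber Block has no further overlaps.
Dress Soundcheck starts before Strings Tracking ends → Strings Tracking and Dress Soundcheck overlap.
Dress Tracking starts after Strings Tracking ends, so Strings Tracking has no further overlaps.
Dress Tracking starts after Dress Soundcheck ends, so Dress Soundcheck has no further overlaps.
Sectional Take starts after Dress Tracking ends.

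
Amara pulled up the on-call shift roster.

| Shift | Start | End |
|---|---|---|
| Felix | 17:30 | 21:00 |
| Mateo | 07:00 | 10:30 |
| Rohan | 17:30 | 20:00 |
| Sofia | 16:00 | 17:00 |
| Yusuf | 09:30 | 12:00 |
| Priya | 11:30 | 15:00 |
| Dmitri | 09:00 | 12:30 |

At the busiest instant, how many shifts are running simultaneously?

3

Sort all start/end points and keep a running count:
07:00 start Mateo → 1
09:00 start Dmitri → 2
09:30 start Yusuf → 3
10:30 end Mateo → 2
11:30 start Priya → 3
12:00 end Yusuf → 2
12:30 end Dmitri → 1
15:00 end Priya → 0
16:00 start Sofia → 1
17:00 end Sofia → 0
17:30 start Felix → 1
17:30 start Rohan → 2
20:00 end Rohan → 1
21:00 end Felix → 0
Peak is 3, at 09:30 (Dmitri, Mateo, Yusuf).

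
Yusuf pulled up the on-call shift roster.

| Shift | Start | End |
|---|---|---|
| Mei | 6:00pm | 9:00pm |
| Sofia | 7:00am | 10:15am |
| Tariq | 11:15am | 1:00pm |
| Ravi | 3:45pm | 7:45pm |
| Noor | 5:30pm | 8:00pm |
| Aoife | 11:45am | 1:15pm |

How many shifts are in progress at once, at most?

3

Walk through starts and ends in time order (an end at T is processed before a start at T):
7:00am start Sofia → 1
10:15am end Sofia → 0
11:15am start Tariq → 1
11:45am start Aoife → 2
1:00pm end Tariq → 1
1:15pm end Aoife → 0
3:45pm start Ravi → 1
5:30pm start Noor → 2
6:00pm start Mei → 3
7:45pm end Ravi → 2
8:00pm end Noor → 1
9:00pm end Mei → 0
Peak is 3, at 6:00pm (Mei, Noor, Ravi).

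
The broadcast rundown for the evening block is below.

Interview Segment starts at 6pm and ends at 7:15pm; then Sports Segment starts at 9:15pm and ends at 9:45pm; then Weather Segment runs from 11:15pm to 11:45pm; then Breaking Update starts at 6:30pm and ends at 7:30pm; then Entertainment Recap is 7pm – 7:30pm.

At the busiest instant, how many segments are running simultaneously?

Sweep the timeline, counting +1 at each start and −1 at each end (ends before starts at a tie):
6pm start Interview Segment → 1
6:30pm start Breaking Update → 2
7pm start Entertainment Recap → 3
7:15pm end Interview Segment → 2
7:30pm end Breaking Update → 1
7:30pm end Entertainment Recap → 0
9:15pm start Sports Segment → 1
9:45pm end Sports Segment → 0
11:15pm start Weather Segment → 1
11:45pm end Weather Segment → 0
Peak is 3, at 7pm (Breaking Update, Entertainment Recap, Interview Segment).

3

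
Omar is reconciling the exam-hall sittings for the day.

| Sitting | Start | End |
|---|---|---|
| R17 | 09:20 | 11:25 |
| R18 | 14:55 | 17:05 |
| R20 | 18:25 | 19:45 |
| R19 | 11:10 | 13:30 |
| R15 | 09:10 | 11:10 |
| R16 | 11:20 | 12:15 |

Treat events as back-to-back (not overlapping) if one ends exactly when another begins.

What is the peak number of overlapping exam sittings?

3

Sort all start/end points and keep a running count:
09:10 start R15 → 1
09:20 start R17 → 2
11:10 end R15 → 1
11:10 start R19 → 2
11:20 start R16 → 3
11:25 end R17 → 2
12:15 end R16 → 1
13:30 end R19 → 0
14:55 start R18 → 1
17:05 end R18 → 0
18:25 start R20 → 1
19:45 end R20 → 0
Peak is 3, at 11:20 (R16, R17, R19).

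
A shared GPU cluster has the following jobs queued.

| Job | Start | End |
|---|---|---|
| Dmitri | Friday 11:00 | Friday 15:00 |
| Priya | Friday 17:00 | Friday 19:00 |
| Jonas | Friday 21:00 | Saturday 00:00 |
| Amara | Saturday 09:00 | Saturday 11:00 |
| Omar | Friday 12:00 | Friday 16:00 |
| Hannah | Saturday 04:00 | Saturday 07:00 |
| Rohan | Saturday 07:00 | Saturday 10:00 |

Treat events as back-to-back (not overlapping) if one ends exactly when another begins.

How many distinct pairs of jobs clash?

2

Sorted by start: Dmitri, Omar, Priya, Jonas, Hannah, Rohan, Amara.
Omar starts before Dmitri ends → Dmitri and Omar overlap.
Priya starts after Dmitri ends, so Dmitri has no further overlaps.
Priya starts after Omar ends, so Omar has no further overlaps.
Jonas starts after Priya ends, so Priya has no further overlaps.
Hannah starts after Jonas ends, so Jonas has no further overlaps.
Rohan starts exactly when Hannah ends (back-to-back, no overlap), so Hannah has no further overlaps.
Amara starts before Rohan ends → Rohan and Amara overlap.
Overlapping pairs: Amara & Rohan, Dmitri & Omar — 2 in total.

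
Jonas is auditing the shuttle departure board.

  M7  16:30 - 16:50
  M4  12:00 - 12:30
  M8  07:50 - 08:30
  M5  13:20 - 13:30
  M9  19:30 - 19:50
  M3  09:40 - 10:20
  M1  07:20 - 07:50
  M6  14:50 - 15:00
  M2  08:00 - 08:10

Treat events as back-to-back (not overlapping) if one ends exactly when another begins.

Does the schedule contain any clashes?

Yes

Sorted by start: M1, M8, M2, M3, M4, M5, M6, M7, M9.
M8 starts exactly when M1 ends (back-to-back, no overlap) — done with M1.
M2 starts before M8 ends → M8 and M2 overlap.
That's a conflict, so the schedule is not conflict-free.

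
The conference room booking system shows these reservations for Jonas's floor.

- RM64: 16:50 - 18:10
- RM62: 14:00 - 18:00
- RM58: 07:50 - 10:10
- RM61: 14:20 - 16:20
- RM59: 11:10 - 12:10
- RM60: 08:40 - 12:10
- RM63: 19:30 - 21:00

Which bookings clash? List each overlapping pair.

Check each pair: they overlap iff neither finishes before the other starts.
Sorted by start: RM58, RM60, RM59, RM62, RM61, RM64, RM63.
RM60 starts before RM58 ends → RM58 and RM60 overlap.
RM59 starts after RM58 ends, so nothing later overlaps RM58 either.
RM59 starts before RM60 ends → RM60 and RM59 overlap.
RM62 starts after RM60 ends, so nothing later overlaps RM60 either.
RM62 starts after RM59 ends, so nothing later overlaps RM59 either.
RM61 starts before RM62 ends → RM62 and RM61 overlap.
RM64 starts before RM62 ends → RM62 and RM64 overlap.
RM63 starts after RM62 ends.
RM64 starts after RM61 ends, so nothing later overlaps RM61 either.
RM63 starts after RM64 ends.

RM58 & RM60, RM59 & RM60, RM61 & RM62, RM62 & RM64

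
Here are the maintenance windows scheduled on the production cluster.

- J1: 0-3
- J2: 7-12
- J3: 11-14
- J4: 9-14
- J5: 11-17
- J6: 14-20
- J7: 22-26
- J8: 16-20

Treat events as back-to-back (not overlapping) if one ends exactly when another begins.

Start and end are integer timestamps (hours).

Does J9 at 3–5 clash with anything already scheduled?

J1: ends 3 at or before J9 starts 3 → clear.
J2: starts 7 at or after J9 ends 5 → clear.
J4: starts 9 at or after J9 ends 5 → clear.
J3: starts 11 at or after J9 ends 5 → clear.
J5: starts 11 at or after J9 ends 5 → clear.
J6: starts 14 at or after J9 ends 5 → clear.
J8: starts 16 at or after J9 ends 5 → clear.
J7: starts 22 at or after J9 ends 5 → clear.

No — it doesn't clash with anything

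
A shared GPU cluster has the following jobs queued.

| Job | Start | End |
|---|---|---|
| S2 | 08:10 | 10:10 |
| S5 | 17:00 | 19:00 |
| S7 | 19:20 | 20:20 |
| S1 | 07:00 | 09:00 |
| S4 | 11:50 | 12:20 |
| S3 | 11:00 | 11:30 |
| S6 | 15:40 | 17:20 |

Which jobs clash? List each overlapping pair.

Sorted by start: S1, S2, S3, S4, S6, S5, S7.
S2 starts before S1 ends → S1 and S2 overlap.
S3 starts after S1 ends, so S1 has no further overlaps.
S3 starts after S2 ends, so S2 has no further overlaps.
S4 starts after S3 ends, so S3 has no further overlaps.
S6 starts after S4 ends, so S4 has no further overlaps.
S5 starts before S6 ends → S6 and S5 overlap.
S7 starts after S6 ends.
S7 starts after S5 ends.

S1 & S2, S5 & S6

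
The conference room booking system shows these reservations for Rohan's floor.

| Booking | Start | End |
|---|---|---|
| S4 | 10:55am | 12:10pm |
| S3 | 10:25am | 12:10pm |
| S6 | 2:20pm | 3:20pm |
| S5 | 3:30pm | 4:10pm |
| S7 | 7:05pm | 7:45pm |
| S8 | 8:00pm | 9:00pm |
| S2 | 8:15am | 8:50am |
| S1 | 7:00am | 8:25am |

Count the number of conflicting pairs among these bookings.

Sorted by start: S1, S2, S3, S4, S6, S5, S7, S8.
S2 starts before S1 ends → S1 and S2 overlap.
S3 starts after S1 ends — done with S1.
S3 starts after S2 ends — done with S2.
S4 starts before S3 ends → S3 and S4 overlap.
S6 starts after S3 ends — done with S3.
S6 starts after S4 ends — done with S4.
S5 starts after S6 ends — done with S6.
S7 starts after S5 ends — done with S5.
S8 starts after S7 ends.
Overlapping pairs: S1 & S2, S3 & S4 — 2 in total.

2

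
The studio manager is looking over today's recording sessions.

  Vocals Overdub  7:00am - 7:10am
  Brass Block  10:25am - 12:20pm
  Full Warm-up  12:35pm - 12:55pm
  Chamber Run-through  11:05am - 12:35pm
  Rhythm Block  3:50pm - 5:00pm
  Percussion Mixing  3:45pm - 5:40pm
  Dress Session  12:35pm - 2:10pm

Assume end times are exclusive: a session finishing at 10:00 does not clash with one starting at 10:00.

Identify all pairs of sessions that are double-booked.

Sorted by start: Vocals Overdub, Brass Block, Chamber Run-through, Full Warm-up, Dress Session, Percussion Mixing, Rhythm Block.
Brass Block starts after Vocals Overdub ends, so nothing later overlaps Vocals Overdub either.
Chamber Run-through starts before Brass Block ends → Brass Block and Chamber Run-through overlap.
Full Warm-up starts after Brass Block ends, so nothing later overlaps Brass Block either.
Full Warm-up starts exactly when Chamber Run-through ends (back-to-back, no overlap), so nothing later overlaps Chamber Run-through either.
Dress Session starts before Full Warm-up ends → Full Warm-up and Dress Session overlap.
Percussion Mixing starts after Full Warm-up ends, so nothing later overlaps Full Warm-up either.
Percussion Mixing starts after Dress Session ends, so nothing later overlaps Dress Session either.
Rhythm Block starts before Percussion Mixing ends → Percussion Mixing and Rhythm Block overlap.

Brass Block & Chamber Run-through, Dress Session & Full Warm-up, Percussion Mixing & Rhythm Block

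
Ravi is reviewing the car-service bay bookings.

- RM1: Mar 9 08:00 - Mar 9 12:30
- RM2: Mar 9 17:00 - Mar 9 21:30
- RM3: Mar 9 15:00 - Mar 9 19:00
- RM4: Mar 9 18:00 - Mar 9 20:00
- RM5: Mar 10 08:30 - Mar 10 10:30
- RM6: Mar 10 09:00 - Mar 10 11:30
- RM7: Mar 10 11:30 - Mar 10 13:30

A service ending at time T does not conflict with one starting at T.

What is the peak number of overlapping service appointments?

Walk through starts and ends in time order (an end at T is processed before a start at T):
Mar 9 08:00 start RM1 → 1
Mar 9 12:30 end RM1 → 0
Mar 9 15:00 start RM3 → 1
Mar 9 17:00 start RM2 → 2
Mar 9 18:00 start RM4 → 3
Mar 9 19:00 end RM3 → 2
Mar 9 20:00 end RM4 → 1
Mar 9 21:30 end RM2 → 0
Mar 10 08:30 start RM5 → 1
Mar 10 09:00 start RM6 → 2
Mar 10 10:30 end RM5 → 1
Mar 10 11:30 end RM6 → 0
Mar 10 11:30 start RM7 → 1
Mar 10 13:30 end RM7 → 0
Peak is 3, at Mar 9 18:00 (RM2, RM3, RM4).

3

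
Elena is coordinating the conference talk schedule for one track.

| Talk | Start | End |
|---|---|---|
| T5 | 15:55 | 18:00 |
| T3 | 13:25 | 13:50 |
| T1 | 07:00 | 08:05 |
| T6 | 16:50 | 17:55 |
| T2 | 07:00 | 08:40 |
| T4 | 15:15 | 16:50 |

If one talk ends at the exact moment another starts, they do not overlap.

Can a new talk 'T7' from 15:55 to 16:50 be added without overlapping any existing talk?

No — it overlaps T4, T5

T1: ends 08:05 at or before T7 starts 15:55 → clear.
T2: ends 08:40 at or before T7 starts 15:55 → clear.
T3: ends 13:50 at or before T7 starts 15:55 → clear.
T4: starts 15:15 before T7 ends 16:50, and ends 16:50 after T7 starts 15:55 → overlap.
T5: starts 15:55 before T7 ends 16:50, and ends 18:00 after T7 starts 15:55 → overlap.
T6: starts 16:50 at or after T7 ends 16:50 → clear.
T7 overlaps T4, T5.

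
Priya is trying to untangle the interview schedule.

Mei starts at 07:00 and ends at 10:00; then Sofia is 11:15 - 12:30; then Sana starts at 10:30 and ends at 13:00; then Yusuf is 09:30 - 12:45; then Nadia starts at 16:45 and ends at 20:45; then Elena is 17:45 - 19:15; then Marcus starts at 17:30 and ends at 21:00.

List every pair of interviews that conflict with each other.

Elena & Marcus, Elena & Nadia, Marcus & Nadia, Mei & Yusuf, Sana & Sofia, Sana & Yusuf, Sofia & Yusuf

Two intervals overlap when each starts before the other ends.
Sorted by start: Mei, Yusuf, Sana, Sofia, Nadia, Marcus, Elena.
Yusuf starts before Mei ends → Mei and Yusuf overlap.
Sana starts after Mei ends; Mei is clear from here.
Sana starts before Yusuf ends → Yusuf and Sana overlap.
Sofia starts before Yusuf ends → Yusuf and Sofia overlap.
Nadia starts after Yusuf ends; Yusuf is clear from here.
Sofia starts before Sana ends → Sana and Sofia overlap.
Nadia starts after Sana ends; Sana is clear from here.
Nadia starts after Sofia ends; Sofia is clear from here.
Marcus starts before Nadia ends → Nadia and Marcus overlap.
Elena starts before Nadia ends → Nadia and Elena overlap.
Elena starts before Marcus ends → Marcus and Elena overlap.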